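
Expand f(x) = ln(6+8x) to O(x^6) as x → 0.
log(6) + 4*x/3 - 8*x**2/9 + 64*x**3/81 - 64*x**4/81 + 1024*x**5/1215 + O(x**6)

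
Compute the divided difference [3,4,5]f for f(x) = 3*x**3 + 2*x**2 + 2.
38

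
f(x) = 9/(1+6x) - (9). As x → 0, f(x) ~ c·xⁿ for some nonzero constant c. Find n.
1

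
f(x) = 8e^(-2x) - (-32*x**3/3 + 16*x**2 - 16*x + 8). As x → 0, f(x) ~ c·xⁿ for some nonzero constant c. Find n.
4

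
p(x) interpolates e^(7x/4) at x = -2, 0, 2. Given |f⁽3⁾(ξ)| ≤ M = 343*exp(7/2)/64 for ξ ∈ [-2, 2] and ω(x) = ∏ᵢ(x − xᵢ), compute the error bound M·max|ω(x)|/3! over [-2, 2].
343*sqrt(3)*exp(7/2)/216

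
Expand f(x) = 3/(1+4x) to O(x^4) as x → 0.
3 - 12*x + 48*x**2 - 192*x**3 + O(x**4)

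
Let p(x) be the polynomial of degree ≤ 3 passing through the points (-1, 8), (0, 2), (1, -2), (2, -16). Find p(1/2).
1/2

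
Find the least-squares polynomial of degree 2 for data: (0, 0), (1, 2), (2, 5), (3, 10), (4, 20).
13/35 + (-12/35)x + (9/7)x²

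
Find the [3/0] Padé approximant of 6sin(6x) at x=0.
-216*x**3 + 36*x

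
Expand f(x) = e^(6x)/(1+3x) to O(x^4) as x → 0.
1 + 3*x + 9*x**2 + 9*x**3 + O(x**4)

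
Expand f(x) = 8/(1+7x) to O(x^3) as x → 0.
8 - 56*x + 392*x**2 + O(x**3)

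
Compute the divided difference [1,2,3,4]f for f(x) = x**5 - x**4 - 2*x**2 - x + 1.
55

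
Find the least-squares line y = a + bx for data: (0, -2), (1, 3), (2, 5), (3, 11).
a = -19/10, b = 41/10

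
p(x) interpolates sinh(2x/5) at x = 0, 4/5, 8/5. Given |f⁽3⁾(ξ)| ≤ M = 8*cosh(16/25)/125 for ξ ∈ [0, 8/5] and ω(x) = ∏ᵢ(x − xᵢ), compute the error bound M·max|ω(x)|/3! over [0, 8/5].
512*sqrt(3)*cosh(16/25)/421875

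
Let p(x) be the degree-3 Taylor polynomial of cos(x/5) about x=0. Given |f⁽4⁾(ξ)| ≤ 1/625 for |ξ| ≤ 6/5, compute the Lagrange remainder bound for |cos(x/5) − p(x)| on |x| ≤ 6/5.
54/390625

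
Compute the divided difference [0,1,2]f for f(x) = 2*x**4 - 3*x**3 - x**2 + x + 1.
4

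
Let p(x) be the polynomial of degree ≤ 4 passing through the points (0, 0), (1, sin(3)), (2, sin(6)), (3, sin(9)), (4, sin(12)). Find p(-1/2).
189*sin(6)/64 - 45*sin(9)/32 - 105*sin(3)/32 + 35*sin(12)/128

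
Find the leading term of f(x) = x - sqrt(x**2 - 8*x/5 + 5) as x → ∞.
4/5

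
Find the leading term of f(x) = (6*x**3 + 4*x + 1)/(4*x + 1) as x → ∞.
3*x**2/2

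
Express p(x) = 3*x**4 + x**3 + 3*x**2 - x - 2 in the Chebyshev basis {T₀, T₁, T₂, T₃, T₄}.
(5/8)T₀ + (-1/4)T₁ + (3)T₂ + (1/4)T₃ + (3/8)T₄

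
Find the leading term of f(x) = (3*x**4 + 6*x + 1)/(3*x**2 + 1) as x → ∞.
x**2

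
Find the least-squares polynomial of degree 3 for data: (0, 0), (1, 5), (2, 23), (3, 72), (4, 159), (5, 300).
19/126 + (83/108)x + (347/252)x² + (113/54)x³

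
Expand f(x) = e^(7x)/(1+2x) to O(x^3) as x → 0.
1 + 5*x + 29*x**2/2 + O(x**3)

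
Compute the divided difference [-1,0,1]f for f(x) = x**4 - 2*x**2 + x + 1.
-1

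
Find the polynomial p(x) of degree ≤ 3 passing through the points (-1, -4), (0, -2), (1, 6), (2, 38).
3*x**3 + 3*x**2 + 2*x - 2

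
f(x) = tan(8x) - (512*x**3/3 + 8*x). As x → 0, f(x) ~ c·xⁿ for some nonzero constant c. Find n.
5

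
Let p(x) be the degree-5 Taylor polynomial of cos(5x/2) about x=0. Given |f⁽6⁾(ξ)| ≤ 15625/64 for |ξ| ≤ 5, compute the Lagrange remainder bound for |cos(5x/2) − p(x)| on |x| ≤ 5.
48828125/9216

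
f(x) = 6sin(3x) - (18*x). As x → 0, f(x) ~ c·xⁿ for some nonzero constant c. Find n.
3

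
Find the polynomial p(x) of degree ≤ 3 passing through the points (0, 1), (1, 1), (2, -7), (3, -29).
-x**3 - x**2 + 2*x + 1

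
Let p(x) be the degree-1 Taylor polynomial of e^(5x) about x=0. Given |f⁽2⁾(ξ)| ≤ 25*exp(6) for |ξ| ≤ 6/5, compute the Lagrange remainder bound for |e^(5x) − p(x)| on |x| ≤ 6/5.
18*exp(6)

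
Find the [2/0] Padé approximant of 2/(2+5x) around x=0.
25*x**2/4 - 5*x/2 + 1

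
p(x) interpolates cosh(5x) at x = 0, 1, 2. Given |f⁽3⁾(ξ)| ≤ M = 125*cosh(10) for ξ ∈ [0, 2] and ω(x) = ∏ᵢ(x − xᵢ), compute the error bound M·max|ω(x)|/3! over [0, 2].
125*sqrt(3)*cosh(10)/27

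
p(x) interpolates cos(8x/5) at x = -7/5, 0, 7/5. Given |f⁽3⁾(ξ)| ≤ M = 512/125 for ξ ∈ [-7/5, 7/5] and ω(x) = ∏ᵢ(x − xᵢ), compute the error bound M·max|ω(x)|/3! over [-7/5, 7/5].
175616*sqrt(3)/421875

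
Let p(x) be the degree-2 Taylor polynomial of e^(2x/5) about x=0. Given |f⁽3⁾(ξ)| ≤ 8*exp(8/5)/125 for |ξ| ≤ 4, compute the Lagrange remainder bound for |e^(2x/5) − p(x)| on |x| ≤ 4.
256*exp(8/5)/375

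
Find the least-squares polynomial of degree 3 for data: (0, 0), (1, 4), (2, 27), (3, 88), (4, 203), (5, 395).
-13/126 + (997/756)x + (-29/252)x² + (169/54)x³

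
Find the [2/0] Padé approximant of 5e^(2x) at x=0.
10*x**2 + 10*x + 5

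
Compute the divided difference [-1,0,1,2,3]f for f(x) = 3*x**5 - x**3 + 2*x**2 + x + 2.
15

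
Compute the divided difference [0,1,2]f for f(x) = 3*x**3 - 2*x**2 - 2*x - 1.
7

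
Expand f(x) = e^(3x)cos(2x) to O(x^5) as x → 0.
1 + 3*x + 5*x**2/2 - 3*x**3/2 - 119*x**4/24 + O(x**5)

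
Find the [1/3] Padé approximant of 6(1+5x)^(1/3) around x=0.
(25*x + 6)/(125*x**3/81 - 25*x**2/18 + 5*x/2 + 1)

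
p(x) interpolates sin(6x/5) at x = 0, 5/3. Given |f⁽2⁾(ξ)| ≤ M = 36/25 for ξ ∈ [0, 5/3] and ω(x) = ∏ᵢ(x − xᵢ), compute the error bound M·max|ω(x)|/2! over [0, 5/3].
1/2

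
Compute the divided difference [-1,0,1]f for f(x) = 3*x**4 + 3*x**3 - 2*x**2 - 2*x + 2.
1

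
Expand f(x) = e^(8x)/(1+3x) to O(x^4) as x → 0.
1 + 5*x + 17*x**2 + 103*x**3/3 + O(x**4)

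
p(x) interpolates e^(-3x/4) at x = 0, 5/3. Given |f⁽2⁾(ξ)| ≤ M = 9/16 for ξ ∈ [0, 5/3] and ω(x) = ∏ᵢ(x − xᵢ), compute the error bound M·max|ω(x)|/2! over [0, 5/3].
25/128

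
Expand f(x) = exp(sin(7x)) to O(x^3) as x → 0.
1 + 7*x + 49*x**2/2 + O(x**3)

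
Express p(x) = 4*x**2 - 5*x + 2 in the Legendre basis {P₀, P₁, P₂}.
(10/3)P₀ + (-5)P₁ + (8/3)P₂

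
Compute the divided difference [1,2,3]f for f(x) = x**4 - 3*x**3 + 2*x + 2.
7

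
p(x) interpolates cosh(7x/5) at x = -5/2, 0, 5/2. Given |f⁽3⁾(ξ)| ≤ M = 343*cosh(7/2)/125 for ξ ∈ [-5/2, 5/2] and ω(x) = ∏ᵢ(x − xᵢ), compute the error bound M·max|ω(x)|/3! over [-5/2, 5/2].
343*sqrt(3)*cosh(7/2)/216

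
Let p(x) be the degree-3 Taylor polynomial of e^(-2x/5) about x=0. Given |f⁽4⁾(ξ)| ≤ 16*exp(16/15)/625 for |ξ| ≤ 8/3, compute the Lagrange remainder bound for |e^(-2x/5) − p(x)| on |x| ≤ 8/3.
8192*exp(16/15)/151875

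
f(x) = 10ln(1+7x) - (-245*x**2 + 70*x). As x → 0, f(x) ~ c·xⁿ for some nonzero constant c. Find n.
3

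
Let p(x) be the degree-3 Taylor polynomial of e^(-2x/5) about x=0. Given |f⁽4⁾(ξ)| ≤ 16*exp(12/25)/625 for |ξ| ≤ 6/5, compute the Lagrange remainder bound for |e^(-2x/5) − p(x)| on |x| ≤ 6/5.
864*exp(12/25)/390625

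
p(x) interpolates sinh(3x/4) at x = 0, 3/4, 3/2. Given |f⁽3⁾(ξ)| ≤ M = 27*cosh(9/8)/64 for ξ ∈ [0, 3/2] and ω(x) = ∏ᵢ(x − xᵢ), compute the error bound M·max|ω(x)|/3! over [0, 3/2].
27*sqrt(3)*cosh(9/8)/4096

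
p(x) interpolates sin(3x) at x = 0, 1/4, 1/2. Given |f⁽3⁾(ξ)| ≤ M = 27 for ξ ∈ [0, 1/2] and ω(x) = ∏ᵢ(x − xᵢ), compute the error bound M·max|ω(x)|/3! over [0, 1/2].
sqrt(3)/64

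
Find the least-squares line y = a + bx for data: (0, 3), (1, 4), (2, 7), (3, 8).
a = 14/5, b = 9/5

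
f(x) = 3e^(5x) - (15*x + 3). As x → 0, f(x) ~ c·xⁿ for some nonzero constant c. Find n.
2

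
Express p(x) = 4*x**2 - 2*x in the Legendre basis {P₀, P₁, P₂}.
(4/3)P₀ + (-2)P₁ + (8/3)P₂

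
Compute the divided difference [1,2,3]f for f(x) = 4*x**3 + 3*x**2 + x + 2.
27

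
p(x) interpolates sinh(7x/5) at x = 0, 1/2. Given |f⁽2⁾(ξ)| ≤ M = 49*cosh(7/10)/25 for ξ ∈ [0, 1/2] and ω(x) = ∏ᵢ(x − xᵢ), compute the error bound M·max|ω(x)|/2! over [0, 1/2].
49*cosh(7/10)/800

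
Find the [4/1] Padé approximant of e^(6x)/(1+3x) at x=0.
(162*x**4/5 + 72*x**3/5 + 54*x**2/5 + 18*x/5 + 1)/(3*x/5 + 1)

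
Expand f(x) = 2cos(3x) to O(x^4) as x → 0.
2 - 9*x**2 + O(x**4)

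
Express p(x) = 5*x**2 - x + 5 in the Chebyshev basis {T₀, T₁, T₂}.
(15/2)T₀ - T₁ + (5/2)T₂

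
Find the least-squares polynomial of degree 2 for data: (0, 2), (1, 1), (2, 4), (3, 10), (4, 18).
9/5 + (-19/10)x + (3/2)x²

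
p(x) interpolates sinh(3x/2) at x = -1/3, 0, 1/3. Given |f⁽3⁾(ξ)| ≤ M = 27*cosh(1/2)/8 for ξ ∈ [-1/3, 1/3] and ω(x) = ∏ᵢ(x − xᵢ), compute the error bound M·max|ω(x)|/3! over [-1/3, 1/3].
sqrt(3)*cosh(1/2)/216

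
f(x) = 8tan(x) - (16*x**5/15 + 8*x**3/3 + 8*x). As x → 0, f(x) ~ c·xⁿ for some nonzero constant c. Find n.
7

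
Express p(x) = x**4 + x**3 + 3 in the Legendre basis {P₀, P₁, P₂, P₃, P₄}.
(16/5)P₀ + (3/5)P₁ + (4/7)P₂ + (2/5)P₃ + (8/35)P₄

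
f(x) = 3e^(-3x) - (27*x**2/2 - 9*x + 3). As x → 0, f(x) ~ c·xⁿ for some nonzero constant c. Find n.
3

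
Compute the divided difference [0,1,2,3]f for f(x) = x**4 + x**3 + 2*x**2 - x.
7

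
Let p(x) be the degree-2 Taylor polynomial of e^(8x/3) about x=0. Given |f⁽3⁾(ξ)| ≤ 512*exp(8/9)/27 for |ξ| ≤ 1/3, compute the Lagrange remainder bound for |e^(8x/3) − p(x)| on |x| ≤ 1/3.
256*exp(8/9)/2187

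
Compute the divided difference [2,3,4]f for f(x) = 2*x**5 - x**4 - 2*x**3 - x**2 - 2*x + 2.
496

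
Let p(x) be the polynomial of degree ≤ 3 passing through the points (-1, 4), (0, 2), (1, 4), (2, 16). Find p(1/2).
17/8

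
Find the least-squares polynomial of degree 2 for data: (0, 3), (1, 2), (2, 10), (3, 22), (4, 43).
20/7 + (-26/7)x + (24/7)x²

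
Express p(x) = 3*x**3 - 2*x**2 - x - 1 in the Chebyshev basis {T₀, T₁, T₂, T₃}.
(-2)T₀ + (5/4)T₁ - T₂ + (3/4)T₃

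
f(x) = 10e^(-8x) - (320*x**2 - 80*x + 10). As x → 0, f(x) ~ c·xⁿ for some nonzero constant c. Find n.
3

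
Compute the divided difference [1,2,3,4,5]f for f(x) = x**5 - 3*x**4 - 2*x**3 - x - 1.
12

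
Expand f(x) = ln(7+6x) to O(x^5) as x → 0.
log(7) + 6*x/7 - 18*x**2/49 + 72*x**3/343 - 324*x**4/2401 + O(x**5)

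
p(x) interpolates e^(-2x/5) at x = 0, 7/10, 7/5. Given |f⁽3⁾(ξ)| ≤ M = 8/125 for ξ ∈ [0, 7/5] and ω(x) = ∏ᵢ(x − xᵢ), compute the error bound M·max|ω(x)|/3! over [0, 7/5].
343*sqrt(3)/421875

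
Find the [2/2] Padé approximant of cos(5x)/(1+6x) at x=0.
(-7675*x**2/564 + 25*x/47 + 1)/(25*x**2/12 + 307*x/47 + 1)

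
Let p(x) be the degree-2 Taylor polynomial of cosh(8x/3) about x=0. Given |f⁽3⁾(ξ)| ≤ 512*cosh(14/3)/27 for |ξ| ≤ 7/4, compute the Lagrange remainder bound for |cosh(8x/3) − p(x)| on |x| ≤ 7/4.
1372*cosh(14/3)/81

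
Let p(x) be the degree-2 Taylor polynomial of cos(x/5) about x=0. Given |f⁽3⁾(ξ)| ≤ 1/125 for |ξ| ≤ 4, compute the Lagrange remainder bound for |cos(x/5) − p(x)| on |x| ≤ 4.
32/375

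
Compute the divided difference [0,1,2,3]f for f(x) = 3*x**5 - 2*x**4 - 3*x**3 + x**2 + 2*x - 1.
60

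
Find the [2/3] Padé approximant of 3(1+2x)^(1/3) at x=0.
(14*x**2/3 + 8*x + 3)/(-4*x**3/81 + 2*x**2/3 + 2*x + 1)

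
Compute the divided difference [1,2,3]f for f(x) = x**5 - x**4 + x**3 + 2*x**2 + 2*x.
73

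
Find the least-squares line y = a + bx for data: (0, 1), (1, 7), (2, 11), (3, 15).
a = 8/5, b = 23/5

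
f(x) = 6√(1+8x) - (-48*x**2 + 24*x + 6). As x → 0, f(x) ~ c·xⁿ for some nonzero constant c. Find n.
3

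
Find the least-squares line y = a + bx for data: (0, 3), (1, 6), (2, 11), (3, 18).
a = 2, b = 5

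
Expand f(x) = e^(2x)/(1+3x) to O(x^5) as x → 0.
1 - x + 5*x**2 - 41*x**3/3 + 125*x**4/3 + O(x**5)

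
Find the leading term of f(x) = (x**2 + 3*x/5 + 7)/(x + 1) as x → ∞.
x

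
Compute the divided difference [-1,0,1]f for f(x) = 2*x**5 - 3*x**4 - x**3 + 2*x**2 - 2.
-1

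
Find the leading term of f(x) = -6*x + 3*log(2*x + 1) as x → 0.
-6*x**2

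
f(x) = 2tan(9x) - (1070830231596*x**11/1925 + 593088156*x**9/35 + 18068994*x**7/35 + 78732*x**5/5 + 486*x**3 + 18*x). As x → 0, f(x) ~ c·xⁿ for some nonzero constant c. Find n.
13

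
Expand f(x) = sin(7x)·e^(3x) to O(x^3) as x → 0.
7*x + 21*x**2 + O(x**3)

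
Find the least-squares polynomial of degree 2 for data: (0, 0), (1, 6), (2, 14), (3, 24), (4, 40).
12/35 + (123/35)x + (11/7)x²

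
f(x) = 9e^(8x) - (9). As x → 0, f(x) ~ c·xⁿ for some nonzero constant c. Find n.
1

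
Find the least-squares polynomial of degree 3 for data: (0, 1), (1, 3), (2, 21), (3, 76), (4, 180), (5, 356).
127/126 + (-643/756)x + (-67/252)x² + (79/27)x³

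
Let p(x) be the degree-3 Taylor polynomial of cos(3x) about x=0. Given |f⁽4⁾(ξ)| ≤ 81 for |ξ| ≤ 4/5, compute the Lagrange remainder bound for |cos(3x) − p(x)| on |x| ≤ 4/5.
864/625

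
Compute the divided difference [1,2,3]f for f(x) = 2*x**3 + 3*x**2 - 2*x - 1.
15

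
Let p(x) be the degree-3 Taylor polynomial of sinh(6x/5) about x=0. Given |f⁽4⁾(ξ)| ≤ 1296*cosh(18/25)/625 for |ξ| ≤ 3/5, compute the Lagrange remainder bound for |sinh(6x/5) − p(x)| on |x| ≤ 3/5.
4374*cosh(18/25)/390625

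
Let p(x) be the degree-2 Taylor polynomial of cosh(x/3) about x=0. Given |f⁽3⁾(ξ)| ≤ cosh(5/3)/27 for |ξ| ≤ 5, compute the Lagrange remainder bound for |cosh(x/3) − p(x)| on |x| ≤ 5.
125*cosh(5/3)/162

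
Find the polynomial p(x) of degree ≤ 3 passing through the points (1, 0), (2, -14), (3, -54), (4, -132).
-2*x**3 - x**2 + 3*x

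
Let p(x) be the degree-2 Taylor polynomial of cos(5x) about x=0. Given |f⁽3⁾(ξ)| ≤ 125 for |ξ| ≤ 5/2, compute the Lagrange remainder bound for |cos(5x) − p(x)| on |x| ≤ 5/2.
15625/48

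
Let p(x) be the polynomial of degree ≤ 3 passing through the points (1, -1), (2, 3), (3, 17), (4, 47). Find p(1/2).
-9/8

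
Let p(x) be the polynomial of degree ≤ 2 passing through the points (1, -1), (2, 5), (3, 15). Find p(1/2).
-5/2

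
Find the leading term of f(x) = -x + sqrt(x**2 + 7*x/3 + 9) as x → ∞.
7/6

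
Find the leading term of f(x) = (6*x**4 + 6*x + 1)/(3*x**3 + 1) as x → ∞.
2*x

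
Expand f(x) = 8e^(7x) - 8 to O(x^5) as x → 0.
56*x + 196*x**2 + 1372*x**3/3 + 2401*x**4/3 + O(x**5)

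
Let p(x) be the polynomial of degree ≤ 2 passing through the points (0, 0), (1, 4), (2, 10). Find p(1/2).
7/4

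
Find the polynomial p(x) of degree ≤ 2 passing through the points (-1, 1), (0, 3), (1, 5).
2*x + 3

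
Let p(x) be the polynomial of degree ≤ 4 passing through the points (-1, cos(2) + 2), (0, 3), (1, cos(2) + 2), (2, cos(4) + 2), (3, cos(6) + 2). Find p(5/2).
35*cos(4)/32 - 75*cos(2)/128 + 35*cos(6)/128 + 71/32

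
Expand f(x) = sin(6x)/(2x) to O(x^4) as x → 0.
3 - 18*x**2 + O(x**4)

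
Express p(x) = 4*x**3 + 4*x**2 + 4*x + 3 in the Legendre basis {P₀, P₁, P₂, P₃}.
(13/3)P₀ + (32/5)P₁ + (8/3)P₂ + (8/5)P₃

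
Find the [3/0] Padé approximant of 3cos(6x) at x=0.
3 - 54*x**2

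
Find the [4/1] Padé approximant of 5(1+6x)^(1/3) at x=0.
(80*x**4/3 - 64*x**3/3 + 24*x**2 + 32*x + 5)/(22*x/5 + 1)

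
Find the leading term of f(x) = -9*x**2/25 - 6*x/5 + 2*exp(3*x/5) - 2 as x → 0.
9*x**3/125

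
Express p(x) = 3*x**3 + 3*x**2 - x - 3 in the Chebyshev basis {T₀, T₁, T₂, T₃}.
(-3/2)T₀ + (5/4)T₁ + (3/2)T₂ + (3/4)T₃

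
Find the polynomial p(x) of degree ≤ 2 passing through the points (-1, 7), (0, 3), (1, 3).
2*x**2 - 2*x + 3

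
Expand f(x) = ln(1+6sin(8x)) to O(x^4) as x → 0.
48*x - 1152*x**2 + 36352*x**3 + O(x**4)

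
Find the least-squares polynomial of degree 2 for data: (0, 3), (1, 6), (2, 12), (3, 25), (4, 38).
20/7 + (83/70)x + (27/14)x²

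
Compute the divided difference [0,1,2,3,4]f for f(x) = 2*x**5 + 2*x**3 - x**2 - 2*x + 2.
20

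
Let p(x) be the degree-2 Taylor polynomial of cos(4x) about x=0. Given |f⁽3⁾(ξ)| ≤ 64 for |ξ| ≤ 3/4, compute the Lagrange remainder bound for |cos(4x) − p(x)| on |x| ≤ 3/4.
9/2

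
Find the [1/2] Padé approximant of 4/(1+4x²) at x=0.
4/(4*x**2 + 1)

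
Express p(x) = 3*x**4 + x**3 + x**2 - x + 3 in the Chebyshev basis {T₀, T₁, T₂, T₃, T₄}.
(37/8)T₀ + (-1/4)T₁ + (2)T₂ + (1/4)T₃ + (3/8)T₄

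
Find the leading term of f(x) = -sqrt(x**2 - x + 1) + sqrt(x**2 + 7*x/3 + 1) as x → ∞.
5/3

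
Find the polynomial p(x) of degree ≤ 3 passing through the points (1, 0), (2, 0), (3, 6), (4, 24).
x**3 - 3*x**2 + 2*x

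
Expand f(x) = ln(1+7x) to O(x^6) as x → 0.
7*x - 49*x**2/2 + 343*x**3/3 - 2401*x**4/4 + 16807*x**5/5 + O(x**6)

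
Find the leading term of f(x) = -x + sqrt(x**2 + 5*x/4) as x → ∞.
5/8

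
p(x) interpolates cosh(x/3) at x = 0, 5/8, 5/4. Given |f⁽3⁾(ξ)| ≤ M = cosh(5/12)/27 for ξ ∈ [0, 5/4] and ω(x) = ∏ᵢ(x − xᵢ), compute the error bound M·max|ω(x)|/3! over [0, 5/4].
125*sqrt(3)*cosh(5/12)/373248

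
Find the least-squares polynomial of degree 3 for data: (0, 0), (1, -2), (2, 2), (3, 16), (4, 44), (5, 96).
-4/21 + (-106/63)x + (-23/42)x² + (17/18)x³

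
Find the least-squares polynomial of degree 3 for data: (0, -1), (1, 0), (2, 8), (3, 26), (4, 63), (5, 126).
-74/63 + (283/189)x + (-109/126)x² + (61/54)x³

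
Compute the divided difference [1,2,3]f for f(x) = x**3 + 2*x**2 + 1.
8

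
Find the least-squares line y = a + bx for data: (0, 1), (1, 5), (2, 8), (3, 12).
a = 11/10, b = 18/5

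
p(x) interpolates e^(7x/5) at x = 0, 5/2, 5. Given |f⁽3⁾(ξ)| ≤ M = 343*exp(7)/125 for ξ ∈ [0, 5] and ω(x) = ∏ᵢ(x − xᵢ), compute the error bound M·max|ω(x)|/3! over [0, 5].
343*sqrt(3)*exp(7)/216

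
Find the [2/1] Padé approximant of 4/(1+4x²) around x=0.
4 - 16*x**2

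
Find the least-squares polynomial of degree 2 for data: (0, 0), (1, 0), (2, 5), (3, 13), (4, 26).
-2/35 + (-25/14)x + (29/14)x²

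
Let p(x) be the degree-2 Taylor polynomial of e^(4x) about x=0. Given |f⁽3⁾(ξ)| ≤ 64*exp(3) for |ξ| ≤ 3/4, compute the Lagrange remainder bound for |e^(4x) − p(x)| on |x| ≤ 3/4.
9*exp(3)/2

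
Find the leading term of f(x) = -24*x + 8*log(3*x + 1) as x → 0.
-36*x**2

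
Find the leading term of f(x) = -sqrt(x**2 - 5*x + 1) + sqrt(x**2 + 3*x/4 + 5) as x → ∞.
23/8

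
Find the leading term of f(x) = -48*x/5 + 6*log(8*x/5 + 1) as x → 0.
-192*x**2/25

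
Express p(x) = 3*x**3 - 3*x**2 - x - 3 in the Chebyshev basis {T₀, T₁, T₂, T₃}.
(-9/2)T₀ + (5/4)T₁ + (-3/2)T₂ + (3/4)T₃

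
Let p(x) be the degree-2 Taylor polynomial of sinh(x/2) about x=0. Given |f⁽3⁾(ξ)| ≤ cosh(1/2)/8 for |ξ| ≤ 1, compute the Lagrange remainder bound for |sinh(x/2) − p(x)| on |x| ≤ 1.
cosh(1/2)/48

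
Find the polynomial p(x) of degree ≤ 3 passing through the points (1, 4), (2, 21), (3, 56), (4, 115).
x**3 + 3*x**2 + x - 1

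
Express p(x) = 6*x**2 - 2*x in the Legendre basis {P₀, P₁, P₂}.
(2)P₀ + (-2)P₁ + (4)P₂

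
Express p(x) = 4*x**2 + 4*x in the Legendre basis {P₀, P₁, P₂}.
(4/3)P₀ + (4)P₁ + (8/3)P₂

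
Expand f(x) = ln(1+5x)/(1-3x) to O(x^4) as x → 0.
5*x + 5*x**2/2 + 295*x**3/6 + O(x**4)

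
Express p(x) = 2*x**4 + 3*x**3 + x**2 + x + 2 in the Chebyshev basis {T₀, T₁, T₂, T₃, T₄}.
(13/4)T₀ + (13/4)T₁ + (3/2)T₂ + (3/4)T₃ + (1/4)T₄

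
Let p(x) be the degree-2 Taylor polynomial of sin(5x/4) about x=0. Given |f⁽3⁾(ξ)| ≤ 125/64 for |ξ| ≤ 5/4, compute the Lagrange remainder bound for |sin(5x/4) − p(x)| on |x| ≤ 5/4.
15625/24576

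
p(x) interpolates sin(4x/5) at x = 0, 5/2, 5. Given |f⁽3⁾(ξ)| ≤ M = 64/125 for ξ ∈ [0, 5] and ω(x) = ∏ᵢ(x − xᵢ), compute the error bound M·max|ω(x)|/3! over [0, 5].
8*sqrt(3)/27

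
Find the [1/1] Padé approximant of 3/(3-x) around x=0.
1/(1 - x/3)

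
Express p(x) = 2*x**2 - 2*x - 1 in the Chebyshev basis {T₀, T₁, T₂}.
(-2)T₁ + T₂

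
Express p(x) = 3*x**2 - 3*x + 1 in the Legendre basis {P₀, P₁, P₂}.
(2)P₀ + (-3)P₁ + (2)P₂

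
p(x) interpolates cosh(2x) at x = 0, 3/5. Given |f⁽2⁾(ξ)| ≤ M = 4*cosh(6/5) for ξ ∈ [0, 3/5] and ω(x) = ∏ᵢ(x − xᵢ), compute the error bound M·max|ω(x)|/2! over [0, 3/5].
9*cosh(6/5)/50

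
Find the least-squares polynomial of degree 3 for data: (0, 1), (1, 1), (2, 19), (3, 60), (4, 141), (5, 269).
53/63 + (-628/189)x + (146/63)x² + (49/27)x³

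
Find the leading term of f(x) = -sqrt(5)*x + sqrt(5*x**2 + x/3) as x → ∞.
sqrt(5)/30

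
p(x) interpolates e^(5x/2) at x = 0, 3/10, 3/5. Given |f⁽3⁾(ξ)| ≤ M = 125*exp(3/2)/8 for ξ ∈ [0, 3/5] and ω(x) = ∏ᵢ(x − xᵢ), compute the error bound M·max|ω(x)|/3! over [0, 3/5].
sqrt(3)*exp(3/2)/64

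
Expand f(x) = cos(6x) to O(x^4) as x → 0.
1 - 18*x**2 + O(x**4)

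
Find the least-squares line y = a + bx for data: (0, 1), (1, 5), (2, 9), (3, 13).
a = 1, b = 4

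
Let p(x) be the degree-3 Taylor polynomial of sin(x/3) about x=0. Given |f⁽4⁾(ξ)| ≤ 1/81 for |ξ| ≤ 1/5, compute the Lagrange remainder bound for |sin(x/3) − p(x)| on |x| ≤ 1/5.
1/1215000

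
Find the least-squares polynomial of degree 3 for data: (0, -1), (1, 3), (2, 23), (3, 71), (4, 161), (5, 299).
-52/63 + (-77/54)x + (185/63)x² + (101/54)x³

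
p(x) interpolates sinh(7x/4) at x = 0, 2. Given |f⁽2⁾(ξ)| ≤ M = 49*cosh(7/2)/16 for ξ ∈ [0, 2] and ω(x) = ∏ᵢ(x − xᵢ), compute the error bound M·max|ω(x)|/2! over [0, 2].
49*cosh(7/2)/32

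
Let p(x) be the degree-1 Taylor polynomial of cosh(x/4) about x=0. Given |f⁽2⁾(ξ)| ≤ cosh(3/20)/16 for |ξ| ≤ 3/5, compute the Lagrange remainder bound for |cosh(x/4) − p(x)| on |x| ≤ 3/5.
9*cosh(3/20)/800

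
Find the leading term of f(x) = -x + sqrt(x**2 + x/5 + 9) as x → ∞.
1/10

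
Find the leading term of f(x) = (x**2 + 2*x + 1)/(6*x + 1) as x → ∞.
x/6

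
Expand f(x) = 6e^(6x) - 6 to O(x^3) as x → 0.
36*x + 108*x**2 + O(x**3)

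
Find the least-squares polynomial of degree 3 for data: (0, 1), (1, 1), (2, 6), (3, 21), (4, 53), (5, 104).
68/63 + (-479/378)x + (41/252)x² + (91/108)x³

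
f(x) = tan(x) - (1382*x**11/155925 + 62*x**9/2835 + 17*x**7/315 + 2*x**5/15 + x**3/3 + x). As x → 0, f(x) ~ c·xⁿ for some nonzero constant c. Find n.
13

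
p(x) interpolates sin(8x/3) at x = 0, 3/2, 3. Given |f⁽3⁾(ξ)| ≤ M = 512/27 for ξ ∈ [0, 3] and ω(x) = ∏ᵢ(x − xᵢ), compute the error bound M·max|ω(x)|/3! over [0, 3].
64*sqrt(3)/27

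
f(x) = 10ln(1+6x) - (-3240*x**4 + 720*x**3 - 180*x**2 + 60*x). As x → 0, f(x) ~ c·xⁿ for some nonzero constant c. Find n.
5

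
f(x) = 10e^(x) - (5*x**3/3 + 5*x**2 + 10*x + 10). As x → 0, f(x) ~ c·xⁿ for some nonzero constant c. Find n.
4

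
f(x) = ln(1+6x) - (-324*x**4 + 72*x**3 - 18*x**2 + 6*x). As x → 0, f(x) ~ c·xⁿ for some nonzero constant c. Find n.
5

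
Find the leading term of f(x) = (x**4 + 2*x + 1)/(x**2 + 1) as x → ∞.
x**2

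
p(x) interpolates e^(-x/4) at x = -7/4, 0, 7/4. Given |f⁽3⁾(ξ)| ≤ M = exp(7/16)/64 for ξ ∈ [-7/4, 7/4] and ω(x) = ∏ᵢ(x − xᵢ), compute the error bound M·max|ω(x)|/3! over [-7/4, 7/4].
343*sqrt(3)*exp(7/16)/110592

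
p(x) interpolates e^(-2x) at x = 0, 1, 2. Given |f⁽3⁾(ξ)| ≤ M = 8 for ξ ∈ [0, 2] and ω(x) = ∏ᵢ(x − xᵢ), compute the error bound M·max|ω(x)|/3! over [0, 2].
8*sqrt(3)/27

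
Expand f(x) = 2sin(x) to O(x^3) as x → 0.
2*x + O(x**3)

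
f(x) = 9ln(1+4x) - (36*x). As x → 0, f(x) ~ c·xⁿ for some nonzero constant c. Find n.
2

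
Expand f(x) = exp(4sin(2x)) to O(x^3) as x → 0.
1 + 8*x + 32*x**2 + O(x**3)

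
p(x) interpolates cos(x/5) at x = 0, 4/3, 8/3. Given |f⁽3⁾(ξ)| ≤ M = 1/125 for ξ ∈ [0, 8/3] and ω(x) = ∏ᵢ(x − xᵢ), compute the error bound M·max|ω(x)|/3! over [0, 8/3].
64*sqrt(3)/91125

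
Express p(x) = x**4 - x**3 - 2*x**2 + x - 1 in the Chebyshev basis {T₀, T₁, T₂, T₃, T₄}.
(-13/8)T₀ + (1/4)T₁ + (-1/2)T₂ + (-1/4)T₃ + (1/8)T₄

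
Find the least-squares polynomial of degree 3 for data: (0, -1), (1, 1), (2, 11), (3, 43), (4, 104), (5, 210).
-127/126 + (1039/756)x + (-347/252)x² + (103/54)x³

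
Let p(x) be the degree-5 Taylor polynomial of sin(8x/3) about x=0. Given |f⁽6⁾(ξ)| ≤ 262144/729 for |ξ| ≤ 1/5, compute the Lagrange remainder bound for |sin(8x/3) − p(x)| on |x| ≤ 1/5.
16384/512578125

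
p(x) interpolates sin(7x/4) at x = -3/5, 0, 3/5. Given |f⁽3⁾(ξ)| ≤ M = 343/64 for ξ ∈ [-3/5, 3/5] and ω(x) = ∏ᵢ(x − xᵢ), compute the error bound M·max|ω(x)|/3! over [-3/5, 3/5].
343*sqrt(3)/8000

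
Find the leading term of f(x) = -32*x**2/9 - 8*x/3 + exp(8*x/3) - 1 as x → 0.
256*x**3/81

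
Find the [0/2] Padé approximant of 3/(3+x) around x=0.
1/(x/3 + 1)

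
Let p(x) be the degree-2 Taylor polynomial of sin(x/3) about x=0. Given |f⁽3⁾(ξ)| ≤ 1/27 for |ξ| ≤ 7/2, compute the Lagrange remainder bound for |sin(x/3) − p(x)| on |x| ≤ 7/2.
343/1296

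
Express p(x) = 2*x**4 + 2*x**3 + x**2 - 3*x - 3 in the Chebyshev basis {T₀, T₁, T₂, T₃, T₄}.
(-7/4)T₀ + (-3/2)T₁ + (3/2)T₂ + (1/2)T₃ + (1/4)T₄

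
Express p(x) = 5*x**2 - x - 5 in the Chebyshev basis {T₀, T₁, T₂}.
(-5/2)T₀ - T₁ + (5/2)T₂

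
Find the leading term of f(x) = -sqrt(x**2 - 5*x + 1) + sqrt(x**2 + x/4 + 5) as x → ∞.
21/8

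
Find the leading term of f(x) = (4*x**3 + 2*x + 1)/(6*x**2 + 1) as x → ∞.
2*x/3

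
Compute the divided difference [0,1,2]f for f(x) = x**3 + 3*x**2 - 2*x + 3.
6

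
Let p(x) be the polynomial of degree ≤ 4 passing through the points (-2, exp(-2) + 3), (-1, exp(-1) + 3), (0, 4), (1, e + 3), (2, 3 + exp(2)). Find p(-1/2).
(-5 + 60*e + (-20*e + 3*exp(2) + 474)*exp(2))*exp(-2)/128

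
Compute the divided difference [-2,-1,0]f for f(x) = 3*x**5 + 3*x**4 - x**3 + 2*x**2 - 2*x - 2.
-19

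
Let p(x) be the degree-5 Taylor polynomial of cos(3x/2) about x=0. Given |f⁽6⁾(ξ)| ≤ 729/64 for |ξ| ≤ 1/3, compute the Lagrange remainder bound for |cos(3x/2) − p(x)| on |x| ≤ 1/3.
1/46080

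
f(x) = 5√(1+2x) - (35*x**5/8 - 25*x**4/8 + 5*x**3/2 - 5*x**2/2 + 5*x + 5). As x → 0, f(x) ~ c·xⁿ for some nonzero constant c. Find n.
6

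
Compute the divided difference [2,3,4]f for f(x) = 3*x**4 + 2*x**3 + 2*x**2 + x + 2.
185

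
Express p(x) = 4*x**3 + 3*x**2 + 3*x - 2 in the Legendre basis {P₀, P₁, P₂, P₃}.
-P₀ + (27/5)P₁ + (2)P₂ + (8/5)P₃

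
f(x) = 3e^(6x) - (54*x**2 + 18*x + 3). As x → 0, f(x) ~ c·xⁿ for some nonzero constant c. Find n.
3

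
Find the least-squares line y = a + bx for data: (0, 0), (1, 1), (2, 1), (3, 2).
a = 1/10, b = 3/5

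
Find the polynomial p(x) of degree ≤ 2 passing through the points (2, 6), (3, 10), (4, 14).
4*x - 2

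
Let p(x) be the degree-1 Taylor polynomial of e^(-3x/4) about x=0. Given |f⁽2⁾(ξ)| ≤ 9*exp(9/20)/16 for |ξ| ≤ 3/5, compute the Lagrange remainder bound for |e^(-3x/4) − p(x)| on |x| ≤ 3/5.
81*exp(9/20)/800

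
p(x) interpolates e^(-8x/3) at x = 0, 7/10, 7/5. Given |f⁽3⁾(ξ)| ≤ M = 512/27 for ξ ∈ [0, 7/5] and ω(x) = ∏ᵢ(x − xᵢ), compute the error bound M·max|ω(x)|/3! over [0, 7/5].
21952*sqrt(3)/91125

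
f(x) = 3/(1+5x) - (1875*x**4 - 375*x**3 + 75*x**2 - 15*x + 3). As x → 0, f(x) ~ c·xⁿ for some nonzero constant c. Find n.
5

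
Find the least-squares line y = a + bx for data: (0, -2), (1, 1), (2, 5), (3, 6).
a = -17/10, b = 14/5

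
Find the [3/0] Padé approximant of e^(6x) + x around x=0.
36*x**3 + 18*x**2 + 7*x + 1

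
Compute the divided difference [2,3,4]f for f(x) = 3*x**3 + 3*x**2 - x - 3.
30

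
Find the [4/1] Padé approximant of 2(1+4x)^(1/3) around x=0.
(512*x**4/243 - 1024*x**3/405 + 64*x**2/15 + 128*x/15 + 2)/(44*x/15 + 1)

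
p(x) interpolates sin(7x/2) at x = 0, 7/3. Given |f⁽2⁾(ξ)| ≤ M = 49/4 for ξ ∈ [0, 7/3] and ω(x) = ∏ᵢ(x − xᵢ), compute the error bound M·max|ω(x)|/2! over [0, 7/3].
2401/288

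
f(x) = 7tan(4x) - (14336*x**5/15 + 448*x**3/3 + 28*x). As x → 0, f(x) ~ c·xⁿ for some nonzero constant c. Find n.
7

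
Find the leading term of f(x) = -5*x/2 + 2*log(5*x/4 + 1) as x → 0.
-25*x**2/16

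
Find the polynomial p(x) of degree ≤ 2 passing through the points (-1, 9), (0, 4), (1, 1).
x**2 - 4*x + 4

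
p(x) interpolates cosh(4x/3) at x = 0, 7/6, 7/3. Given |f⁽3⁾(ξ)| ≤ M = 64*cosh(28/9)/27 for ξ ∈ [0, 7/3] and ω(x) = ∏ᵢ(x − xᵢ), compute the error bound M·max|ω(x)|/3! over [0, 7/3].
2744*sqrt(3)*cosh(28/9)/19683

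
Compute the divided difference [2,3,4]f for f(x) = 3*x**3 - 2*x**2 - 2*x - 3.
25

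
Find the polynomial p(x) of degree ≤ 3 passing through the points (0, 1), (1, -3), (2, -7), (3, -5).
x**3 - 3*x**2 - 2*x + 1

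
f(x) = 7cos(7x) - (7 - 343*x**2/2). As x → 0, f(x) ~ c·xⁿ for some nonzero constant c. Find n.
4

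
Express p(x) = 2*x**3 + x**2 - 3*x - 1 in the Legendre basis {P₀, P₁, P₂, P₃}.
(-2/3)P₀ + (-9/5)P₁ + (2/3)P₂ + (4/5)P₃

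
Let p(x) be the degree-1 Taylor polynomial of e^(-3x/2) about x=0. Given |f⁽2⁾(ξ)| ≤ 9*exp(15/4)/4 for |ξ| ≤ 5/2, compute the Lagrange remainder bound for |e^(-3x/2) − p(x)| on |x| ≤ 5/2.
225*exp(15/4)/32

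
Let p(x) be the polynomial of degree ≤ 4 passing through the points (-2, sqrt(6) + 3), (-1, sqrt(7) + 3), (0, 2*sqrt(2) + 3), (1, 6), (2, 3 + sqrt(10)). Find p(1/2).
-5*sqrt(7)/32 - 5*sqrt(10)/128 + 3*sqrt(6)/128 + 45*sqrt(2)/32 + 141/32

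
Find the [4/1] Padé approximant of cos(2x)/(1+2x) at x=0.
(2*x**4/3 - 2*x**2 + 1)/(2*x + 1)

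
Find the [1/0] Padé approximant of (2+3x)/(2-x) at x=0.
2*x + 1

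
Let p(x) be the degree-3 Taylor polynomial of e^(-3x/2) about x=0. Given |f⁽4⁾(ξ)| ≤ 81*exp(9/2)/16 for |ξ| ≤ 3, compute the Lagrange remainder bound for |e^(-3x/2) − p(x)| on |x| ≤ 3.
2187*exp(9/2)/128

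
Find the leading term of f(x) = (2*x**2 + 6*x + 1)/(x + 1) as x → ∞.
2*x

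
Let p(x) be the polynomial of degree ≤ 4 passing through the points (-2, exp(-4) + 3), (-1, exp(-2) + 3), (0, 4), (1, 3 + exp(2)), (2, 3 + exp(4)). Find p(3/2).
(-5 + 28*exp(2) + (314 + 140*exp(2) + 35*exp(4))*exp(4))*exp(-4)/128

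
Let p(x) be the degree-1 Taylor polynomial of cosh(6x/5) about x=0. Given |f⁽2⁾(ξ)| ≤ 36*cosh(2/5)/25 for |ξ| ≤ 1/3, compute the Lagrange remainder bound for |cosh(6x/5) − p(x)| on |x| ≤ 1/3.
2*cosh(2/5)/25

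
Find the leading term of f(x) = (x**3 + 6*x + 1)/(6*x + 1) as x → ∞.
x**2/6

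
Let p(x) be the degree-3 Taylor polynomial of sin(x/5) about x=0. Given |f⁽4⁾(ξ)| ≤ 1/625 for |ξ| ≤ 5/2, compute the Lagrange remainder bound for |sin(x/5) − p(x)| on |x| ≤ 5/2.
1/384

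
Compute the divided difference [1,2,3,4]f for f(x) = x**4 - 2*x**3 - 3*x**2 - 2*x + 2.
8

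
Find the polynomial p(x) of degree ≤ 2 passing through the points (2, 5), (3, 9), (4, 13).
4*x - 3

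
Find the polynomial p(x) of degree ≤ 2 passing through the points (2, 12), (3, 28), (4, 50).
3*x**2 + x - 2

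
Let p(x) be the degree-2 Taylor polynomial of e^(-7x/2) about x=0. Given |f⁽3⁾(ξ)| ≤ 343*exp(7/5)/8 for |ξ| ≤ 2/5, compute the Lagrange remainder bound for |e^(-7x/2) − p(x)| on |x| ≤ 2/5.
343*exp(7/5)/750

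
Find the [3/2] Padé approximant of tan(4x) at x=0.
(-64*x**3/15 + 4*x)/(1 - 32*x**2/5)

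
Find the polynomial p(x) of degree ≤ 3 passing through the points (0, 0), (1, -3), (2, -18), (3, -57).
-2*x**3 - x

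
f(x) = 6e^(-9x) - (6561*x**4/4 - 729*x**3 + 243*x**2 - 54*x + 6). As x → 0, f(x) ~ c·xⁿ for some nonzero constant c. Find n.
5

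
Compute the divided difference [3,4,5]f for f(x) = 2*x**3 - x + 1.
24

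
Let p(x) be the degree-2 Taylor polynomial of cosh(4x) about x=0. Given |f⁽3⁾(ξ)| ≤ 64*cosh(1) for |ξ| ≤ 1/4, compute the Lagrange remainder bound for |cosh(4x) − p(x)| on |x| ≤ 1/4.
cosh(1)/6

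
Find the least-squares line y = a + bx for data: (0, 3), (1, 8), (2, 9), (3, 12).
a = 19/5, b = 14/5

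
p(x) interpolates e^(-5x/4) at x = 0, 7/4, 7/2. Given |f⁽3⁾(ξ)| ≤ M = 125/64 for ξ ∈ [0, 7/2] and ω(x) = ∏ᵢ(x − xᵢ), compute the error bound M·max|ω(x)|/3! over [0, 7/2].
42875*sqrt(3)/110592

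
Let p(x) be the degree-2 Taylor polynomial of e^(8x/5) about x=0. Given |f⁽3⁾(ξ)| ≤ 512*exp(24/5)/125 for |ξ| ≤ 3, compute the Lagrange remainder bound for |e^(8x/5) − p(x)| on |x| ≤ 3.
2304*exp(24/5)/125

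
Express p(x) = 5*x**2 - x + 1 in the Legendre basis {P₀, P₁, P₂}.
(8/3)P₀ - P₁ + (10/3)P₂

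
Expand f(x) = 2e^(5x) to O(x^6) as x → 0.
2 + 10*x + 25*x**2 + 125*x**3/3 + 625*x**4/12 + 625*x**5/12 + O(x**6)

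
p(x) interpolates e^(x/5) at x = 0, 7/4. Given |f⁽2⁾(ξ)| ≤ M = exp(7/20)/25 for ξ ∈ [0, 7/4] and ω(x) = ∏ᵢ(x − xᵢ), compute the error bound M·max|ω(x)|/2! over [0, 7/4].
49*exp(7/20)/3200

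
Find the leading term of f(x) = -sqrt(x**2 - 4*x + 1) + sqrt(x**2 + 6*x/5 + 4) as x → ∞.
13/5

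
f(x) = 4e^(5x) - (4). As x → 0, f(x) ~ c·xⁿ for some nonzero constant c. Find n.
1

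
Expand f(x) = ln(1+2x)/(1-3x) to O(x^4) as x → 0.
2*x + 4*x**2 + 44*x**3/3 + O(x**4)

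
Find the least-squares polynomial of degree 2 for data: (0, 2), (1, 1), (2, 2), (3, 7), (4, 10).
12/7 + (-43/35)x + (6/7)x²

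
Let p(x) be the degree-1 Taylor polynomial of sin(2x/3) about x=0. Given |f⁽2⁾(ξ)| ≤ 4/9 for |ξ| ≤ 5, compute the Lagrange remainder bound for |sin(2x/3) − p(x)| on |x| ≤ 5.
50/9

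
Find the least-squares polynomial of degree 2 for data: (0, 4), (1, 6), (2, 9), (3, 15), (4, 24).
148/35 + (3/70)x + (17/14)x²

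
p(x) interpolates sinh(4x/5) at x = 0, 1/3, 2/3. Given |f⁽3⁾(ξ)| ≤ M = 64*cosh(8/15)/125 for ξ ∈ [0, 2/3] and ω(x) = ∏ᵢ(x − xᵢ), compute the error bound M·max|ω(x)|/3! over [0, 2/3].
64*sqrt(3)*cosh(8/15)/91125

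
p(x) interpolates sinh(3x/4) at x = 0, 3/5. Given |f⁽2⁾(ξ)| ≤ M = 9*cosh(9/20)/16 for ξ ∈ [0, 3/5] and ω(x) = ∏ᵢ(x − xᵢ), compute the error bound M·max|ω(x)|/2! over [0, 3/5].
81*cosh(9/20)/3200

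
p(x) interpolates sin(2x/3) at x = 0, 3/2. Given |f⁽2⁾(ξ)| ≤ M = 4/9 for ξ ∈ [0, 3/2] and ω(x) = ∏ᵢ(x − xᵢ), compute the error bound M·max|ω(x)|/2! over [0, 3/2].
1/8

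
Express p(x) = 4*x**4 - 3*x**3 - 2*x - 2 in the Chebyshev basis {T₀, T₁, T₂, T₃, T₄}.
(-1/2)T₀ + (-17/4)T₁ + (2)T₂ + (-3/4)T₃ + (1/2)T₄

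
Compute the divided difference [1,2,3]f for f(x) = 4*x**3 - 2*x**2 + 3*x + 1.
22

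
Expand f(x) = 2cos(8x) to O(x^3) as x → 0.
2 - 64*x**2 + O(x**3)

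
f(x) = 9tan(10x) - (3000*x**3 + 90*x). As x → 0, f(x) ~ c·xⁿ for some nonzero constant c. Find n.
5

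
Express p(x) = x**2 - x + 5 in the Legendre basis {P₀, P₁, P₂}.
(16/3)P₀ - P₁ + (2/3)P₂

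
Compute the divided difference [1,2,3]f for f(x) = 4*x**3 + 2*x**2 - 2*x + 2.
26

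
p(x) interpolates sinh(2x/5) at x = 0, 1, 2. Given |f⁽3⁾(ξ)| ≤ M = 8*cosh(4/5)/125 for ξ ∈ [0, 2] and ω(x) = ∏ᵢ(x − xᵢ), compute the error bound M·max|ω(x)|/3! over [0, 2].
8*sqrt(3)*cosh(4/5)/3375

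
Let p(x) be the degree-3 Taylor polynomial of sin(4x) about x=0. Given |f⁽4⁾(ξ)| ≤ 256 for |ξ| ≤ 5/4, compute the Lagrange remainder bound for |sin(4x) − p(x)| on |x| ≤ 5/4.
625/24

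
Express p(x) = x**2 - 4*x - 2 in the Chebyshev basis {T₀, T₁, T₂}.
(-3/2)T₀ + (-4)T₁ + (1/2)T₂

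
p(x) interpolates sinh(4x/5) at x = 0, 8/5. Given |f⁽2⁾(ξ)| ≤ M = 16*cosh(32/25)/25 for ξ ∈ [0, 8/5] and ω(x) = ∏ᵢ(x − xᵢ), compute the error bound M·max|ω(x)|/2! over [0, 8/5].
128*cosh(32/25)/625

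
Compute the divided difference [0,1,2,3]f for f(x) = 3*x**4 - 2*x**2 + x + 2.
18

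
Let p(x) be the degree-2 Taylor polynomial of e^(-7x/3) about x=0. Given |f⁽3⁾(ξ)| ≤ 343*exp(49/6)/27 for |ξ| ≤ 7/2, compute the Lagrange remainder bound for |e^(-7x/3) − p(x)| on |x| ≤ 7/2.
117649*exp(49/6)/1296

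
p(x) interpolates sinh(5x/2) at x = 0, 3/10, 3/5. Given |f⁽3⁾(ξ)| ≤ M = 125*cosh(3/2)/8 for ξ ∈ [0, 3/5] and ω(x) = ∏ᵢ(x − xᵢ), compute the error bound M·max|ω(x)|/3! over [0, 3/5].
sqrt(3)*cosh(3/2)/64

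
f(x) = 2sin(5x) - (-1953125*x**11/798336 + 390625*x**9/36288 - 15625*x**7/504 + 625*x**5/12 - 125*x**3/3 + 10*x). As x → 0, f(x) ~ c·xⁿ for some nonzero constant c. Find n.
13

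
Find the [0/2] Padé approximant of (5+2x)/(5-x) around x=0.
1/(6*x**2/25 - 3*x/5 + 1)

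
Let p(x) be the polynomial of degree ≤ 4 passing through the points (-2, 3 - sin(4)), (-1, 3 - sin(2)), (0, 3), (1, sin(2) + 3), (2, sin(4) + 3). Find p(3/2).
5*sin(4)/16 + 7*sin(2)/8 + 3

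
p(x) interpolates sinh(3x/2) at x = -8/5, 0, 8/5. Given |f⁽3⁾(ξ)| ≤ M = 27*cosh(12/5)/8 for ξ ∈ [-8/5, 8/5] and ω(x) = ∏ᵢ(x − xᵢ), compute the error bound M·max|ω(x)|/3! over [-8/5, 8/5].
64*sqrt(3)*cosh(12/5)/125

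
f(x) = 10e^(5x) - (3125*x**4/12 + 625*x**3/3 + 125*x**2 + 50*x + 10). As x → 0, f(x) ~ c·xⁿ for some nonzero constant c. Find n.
5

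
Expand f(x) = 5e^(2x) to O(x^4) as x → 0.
5 + 10*x + 10*x**2 + 20*x**3/3 + O(x**4)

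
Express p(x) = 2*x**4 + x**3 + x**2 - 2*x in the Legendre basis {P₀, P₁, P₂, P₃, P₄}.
(11/15)P₀ + (-7/5)P₁ + (38/21)P₂ + (2/5)P₃ + (16/35)P₄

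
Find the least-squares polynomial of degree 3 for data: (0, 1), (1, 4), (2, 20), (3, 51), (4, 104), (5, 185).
5/6 + (-29/252)x + (247/84)x² + (8/9)x³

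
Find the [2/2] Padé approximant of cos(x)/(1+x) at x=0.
(-7*x**2/12 + x/6 + 1)/(x**2/12 + 7*x/6 + 1)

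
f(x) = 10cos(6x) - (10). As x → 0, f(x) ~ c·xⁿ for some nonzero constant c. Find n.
2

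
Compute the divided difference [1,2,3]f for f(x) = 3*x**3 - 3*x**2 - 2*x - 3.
15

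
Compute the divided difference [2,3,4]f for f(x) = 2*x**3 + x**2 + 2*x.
19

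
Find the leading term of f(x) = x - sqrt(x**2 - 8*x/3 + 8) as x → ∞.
4/3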